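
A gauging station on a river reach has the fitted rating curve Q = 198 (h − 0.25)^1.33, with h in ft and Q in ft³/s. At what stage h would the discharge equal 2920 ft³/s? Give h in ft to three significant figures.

7.81 ft

h − h₀ = (Q/C)^(1/b) = (2920/198)^(1/1.33) = 7.564 ft
h = 0.25 + 7.564 = 7.814 ft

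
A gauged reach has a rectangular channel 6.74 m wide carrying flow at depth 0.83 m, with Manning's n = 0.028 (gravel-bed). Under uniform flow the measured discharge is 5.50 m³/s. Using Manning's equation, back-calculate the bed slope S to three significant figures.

A = b·y = 6.74 × 0.83 = 5.594 m²
P = b + 2y = 6.74 + 2×0.83 = 8.400 m
R = A/P = 5.594/8.400 = 0.6660 m
S = (Q·n / (1·A·R^(2/3)))² = (5.50×0.028 / (1×5.594×0.7626))² = 0.001303

0.00130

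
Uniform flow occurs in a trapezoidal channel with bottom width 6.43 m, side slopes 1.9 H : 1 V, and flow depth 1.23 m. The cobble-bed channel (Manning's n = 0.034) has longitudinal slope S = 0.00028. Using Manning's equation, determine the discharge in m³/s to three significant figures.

A = (b + z·y)·y = (6.43 + 1.9×1.23)×1.23 = 10.78 m²
P = b + 2y√(1+z²) = 6.43 + 2×1.23×√(1+1.9²) = 11.71 m
R = A/P = 10.78/11.71 = 0.9207 m
Q = (1/n)·A·R^(2/3)·S^(1/2) = (1/0.034) × 10.78 × 0.9207^(2/3) × 0.00028^(1/2) = 5.023 m³/s

5.02 m³/s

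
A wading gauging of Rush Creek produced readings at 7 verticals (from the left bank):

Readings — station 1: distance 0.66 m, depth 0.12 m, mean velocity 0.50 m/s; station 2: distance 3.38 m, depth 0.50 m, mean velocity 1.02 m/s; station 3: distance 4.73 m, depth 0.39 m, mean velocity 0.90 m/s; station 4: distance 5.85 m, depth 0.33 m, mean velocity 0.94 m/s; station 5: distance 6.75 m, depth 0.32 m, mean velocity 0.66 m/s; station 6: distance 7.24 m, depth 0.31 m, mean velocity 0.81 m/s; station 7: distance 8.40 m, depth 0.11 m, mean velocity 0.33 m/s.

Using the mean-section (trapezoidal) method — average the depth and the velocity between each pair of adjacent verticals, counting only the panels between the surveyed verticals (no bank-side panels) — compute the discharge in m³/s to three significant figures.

2.07 m³/s

Panel 1-2: Δb = 2.72 m, d̄ = (0.12+0.50)/2 = 0.31, v̄ = (0.50+1.02)/2 = 0.76 → q = 2.72×0.31×0.76 = 0.6408 m³/s
Panel 2-3: Δb = 1.35 m, d̄ = (0.50+0.39)/2 = 0.445, v̄ = (1.02+0.90)/2 = 0.96 → q = 1.35×0.445×0.96 = 0.5767 m³/s
Panel 3-4: Δb = 1.12 m, d̄ = (0.39+0.33)/2 = 0.36, v̄ = (0.90+0.94)/2 = 0.92 → q = 1.12×0.36×0.92 = 0.3709 m³/s
Panel 4-5: Δb = 0.9 m, d̄ = (0.33+0.32)/2 = 0.325, v̄ = (0.94+0.66)/2 = 0.8 → q = 0.9×0.325×0.8 = 0.2340 m³/s
Panel 5-6: Δb = 0.49 m, d̄ = (0.32+0.31)/2 = 0.315, v̄ = (0.66+0.81)/2 = 0.735 → q = 0.49×0.315×0.735 = 0.1134 m³/s
Panel 6-7: Δb = 1.16 m, d̄ = (0.31+0.11)/2 = 0.21, v̄ = (0.81+0.33)/2 = 0.57 → q = 1.16×0.21×0.57 = 0.1389 m³/s
Q = Σ q = 2.075 m³/s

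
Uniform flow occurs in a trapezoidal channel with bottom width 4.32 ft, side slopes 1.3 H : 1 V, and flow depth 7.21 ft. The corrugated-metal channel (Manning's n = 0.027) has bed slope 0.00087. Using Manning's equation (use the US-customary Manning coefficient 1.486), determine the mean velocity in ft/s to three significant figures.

A = (b + z·y)·y = (4.32 + 1.3×7.21)×7.21 = 98.73 ft²
P = b + 2y√(1+z²) = 4.32 + 2×7.21×√(1+1.3²) = 27.97 ft
R = A/P = 98.73/27.97 = 3.530 ft
Q = (1.486/n)·A·R^(2/3)·S^(1/2) = (1.486/0.027) × 98.73 × 3.530^(2/3) × 0.00087^(1/2) = 371.5 ft³/s
V = Q/A = 371.5/98.73 = 3.763 ft/s

3.76 ft/s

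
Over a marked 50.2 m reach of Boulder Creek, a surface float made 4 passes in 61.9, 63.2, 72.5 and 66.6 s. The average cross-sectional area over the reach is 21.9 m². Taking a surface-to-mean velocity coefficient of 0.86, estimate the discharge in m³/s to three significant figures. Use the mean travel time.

t̄ = (61.9 + 63.2 + 72.5 + 66.6) / 4 = 66.05 s
v_surface = L / t̄ = 50.2 / 66.05 = 0.7600 m/s
v_mean = 0.86 × 0.7600 = 0.6536 m/s
Q = A × v_mean = 21.9 × 0.6536 = 14.31 m³/s

14.3 m³/s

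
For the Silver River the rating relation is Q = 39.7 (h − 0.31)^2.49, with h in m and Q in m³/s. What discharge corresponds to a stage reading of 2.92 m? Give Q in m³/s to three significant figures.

Q = 39.7 × (2.92 − 0.31)^2.49 = 39.7 × 2.61^2.49 = 432.7 m³/s

433 m³/s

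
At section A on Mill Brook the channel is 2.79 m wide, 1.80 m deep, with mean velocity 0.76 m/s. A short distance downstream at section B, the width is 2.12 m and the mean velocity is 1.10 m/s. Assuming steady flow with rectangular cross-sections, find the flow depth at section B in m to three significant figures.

Q = A₁V₁ = (2.79×1.80) × 0.76 = 3.817 m³/s
d₂ = Q/(b₂ V₂) = 3.817/(2.12×1.10) = 1.637 m

1.64 m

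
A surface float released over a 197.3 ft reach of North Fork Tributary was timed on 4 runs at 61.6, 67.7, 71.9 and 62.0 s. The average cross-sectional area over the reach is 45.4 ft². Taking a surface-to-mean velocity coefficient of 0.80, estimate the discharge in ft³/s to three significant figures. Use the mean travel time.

109 ft³/s

t̄ = (61.6 + 67.7 + 71.9 + 62.0) / 4 = 65.8 s
v_surface = L / t̄ = 197.3 / 65.8 = 2.998 ft/s
v_mean = 0.80 × 2.998 = 2.399 ft/s
Q = A × v_mean = 45.4 × 2.399 = 108.9 ft³/s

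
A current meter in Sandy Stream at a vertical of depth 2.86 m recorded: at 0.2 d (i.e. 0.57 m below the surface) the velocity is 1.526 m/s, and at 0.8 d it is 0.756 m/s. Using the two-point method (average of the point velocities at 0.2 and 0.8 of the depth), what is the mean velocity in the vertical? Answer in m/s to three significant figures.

v̄ = (1.526 + 0.756) / 2 = 1.141 m/s

1.14 m/s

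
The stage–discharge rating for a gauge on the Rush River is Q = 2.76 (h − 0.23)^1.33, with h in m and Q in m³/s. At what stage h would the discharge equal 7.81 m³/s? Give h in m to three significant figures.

2.42 m

h − h₀ = (Q/C)^(1/b) = (7.81/2.76)^(1/1.33) = 2.186 m
h = 0.23 + 2.186 = 2.416 m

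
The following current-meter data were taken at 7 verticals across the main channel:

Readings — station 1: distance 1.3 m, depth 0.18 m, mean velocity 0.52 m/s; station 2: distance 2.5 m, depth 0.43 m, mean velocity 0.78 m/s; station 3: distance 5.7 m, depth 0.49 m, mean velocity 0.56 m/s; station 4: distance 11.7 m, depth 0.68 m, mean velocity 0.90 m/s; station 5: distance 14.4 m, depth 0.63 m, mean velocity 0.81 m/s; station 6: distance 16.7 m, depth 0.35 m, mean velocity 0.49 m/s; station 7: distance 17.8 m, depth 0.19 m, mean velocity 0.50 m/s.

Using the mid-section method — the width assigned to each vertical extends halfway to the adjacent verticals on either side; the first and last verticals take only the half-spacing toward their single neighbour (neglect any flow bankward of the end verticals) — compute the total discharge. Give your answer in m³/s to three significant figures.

w_1 = (2.5 − 1.3)/2 = 0.6 m; q_1 = 0.52 × 0.18 × 0.6 = 0.05616 m³/s
w_2 = (5.7 − 1.3)/2 = 2.2 m; q_2 = 0.78 × 0.43 × 2.2 = 0.7379 m³/s
w_3 = (11.7 − 2.5)/2 = 4.6 m; q_3 = 0.56 × 0.49 × 4.6 = 1.262 m³/s
w_4 = (14.4 − 5.7)/2 = 4.35 m; q_4 = 0.90 × 0.68 × 4.35 = 2.662 m³/s
w_5 = (16.7 − 11.7)/2 = 2.5 m; q_5 = 0.81 × 0.63 × 2.5 = 1.276 m³/s
w_6 = (17.8 − 14.4)/2 = 1.7 m; q_6 = 0.49 × 0.35 × 1.7 = 0.2916 m³/s
w_7 = (17.8 − 16.7)/2 = 0.55 m; q_7 = 0.50 × 0.19 × 0.55 = 0.05225 m³/s
Q = Σ qᵢ = 6.338 m³/s

6.34 m³/s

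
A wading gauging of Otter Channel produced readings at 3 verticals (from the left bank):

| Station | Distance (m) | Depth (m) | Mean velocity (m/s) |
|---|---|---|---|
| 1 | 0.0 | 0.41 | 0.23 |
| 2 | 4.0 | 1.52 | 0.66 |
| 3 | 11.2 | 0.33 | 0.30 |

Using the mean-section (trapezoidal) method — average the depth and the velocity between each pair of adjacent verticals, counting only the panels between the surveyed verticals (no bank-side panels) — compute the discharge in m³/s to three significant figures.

4.91 m³/s

Panel 1-2: Δb = 4 m, d̄ = (0.41+1.52)/2 = 0.965, v̄ = (0.23+0.66)/2 = 0.445 → q = 4×0.965×0.445 = 1.718 m³/s
Panel 2-3: Δb = 7.2 m, d̄ = (1.52+0.33)/2 = 0.925, v̄ = (0.66+0.30)/2 = 0.48 → q = 7.2×0.925×0.48 = 3.197 m³/s
Q = Σ q = 4.915 m³/s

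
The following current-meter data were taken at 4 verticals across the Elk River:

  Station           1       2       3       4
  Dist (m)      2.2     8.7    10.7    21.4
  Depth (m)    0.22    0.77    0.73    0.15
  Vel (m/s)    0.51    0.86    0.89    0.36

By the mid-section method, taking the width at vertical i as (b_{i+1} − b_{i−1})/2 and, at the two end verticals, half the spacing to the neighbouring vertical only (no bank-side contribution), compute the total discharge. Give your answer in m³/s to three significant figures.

w_1 = (8.7 − 2.2)/2 = 3.25 m; q_1 = 0.51 × 0.22 × 3.25 = 0.3647 m³/s
w_2 = (10.7 − 2.2)/2 = 4.25 m; q_2 = 0.86 × 0.77 × 4.25 = 2.814 m³/s
w_3 = (21.4 − 8.7)/2 = 6.35 m; q_3 = 0.89 × 0.73 × 6.35 = 4.126 m³/s
w_4 = (21.4 − 10.7)/2 = 5.35 m; q_4 = 0.36 × 0.15 × 5.35 = 0.2889 m³/s
Q = Σ qᵢ = 7.593 m³/s

7.59 m³/s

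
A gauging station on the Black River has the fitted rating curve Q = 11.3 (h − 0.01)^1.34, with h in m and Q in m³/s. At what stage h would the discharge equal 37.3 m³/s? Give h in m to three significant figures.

h − h₀ = (Q/C)^(1/b) = (37.3/11.3)^(1/1.34) = 2.438 m
h = 0.01 + 2.438 = 2.448 m

2.45 m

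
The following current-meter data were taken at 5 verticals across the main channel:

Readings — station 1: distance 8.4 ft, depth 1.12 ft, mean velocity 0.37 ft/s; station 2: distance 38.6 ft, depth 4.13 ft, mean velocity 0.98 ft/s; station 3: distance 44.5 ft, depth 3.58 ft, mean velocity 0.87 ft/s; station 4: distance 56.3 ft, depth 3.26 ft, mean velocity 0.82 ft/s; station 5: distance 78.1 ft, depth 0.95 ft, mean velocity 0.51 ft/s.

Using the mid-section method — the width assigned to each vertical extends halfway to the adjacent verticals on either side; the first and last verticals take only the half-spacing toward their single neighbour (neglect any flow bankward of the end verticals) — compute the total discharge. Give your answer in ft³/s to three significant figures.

w_1 = (38.6 − 8.4)/2 = 15.1 ft; q_1 = 0.37 × 1.12 × 15.1 = 6.257 ft³/s
w_2 = (44.5 − 8.4)/2 = 18.05 ft; q_2 = 0.98 × 4.13 × 18.05 = 73.06 ft³/s
w_3 = (56.3 − 38.6)/2 = 8.85 ft; q_3 = 0.87 × 3.58 × 8.85 = 27.56 ft³/s
w_4 = (78.1 − 44.5)/2 = 16.8 ft; q_4 = 0.82 × 3.26 × 16.8 = 44.91 ft³/s
w_5 = (78.1 − 56.3)/2 = 10.9 ft; q_5 = 0.51 × 0.95 × 10.9 = 5.281 ft³/s
Q = Σ qᵢ = 157.1 ft³/s

157 ft³/s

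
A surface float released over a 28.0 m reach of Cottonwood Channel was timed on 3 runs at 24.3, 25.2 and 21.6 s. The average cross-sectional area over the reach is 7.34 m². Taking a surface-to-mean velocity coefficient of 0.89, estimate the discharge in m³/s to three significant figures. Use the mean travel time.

7.72 m³/s

t̄ = (24.3 + 25.2 + 21.6) / 3 = 23.7 s
v_surface = L / t̄ = 28.0 / 23.7 = 1.181 m/s
v_mean = 0.89 × 1.181 = 1.051 m/s
Q = A × v_mean = 7.34 × 1.051 = 7.718 m³/s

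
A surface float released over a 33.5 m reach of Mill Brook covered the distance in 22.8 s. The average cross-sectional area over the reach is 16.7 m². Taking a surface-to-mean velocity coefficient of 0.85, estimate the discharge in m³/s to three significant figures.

20.9 m³/s

v_surface = L / t̄ = 33.5 / 22.8 = 1.469 m/s
v_mean = 0.85 × 1.469 = 1.249 m/s
Q = A × v_mean = 16.7 × 1.249 = 20.86 m³/s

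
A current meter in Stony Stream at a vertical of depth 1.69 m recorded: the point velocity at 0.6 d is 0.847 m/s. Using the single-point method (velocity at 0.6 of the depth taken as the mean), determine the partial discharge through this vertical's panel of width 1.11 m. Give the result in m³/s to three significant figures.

1.59 m³/s

v̄ = v₀.₆ = 0.847 m/s
q = v̄ × d × w = 0.8470 × 1.69 × 1.11 = 1.589 m³/s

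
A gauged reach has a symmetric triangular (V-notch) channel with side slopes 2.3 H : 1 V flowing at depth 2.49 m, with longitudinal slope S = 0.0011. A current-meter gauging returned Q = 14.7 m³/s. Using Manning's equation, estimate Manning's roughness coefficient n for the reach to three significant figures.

A = z·y² = 2.3×2.49² = 14.26 m²
P = 2y√(1+z²) = 2×2.49×√(1+2.3²) = 12.49 m
R = A/P = 14.26/12.49 = 1.142 m
n = (1/Q)·A·R^(2/3)·S^(1/2) = (1/14.7) × 14.26 × 1.092 × 0.03317 = 0.03515

0.0351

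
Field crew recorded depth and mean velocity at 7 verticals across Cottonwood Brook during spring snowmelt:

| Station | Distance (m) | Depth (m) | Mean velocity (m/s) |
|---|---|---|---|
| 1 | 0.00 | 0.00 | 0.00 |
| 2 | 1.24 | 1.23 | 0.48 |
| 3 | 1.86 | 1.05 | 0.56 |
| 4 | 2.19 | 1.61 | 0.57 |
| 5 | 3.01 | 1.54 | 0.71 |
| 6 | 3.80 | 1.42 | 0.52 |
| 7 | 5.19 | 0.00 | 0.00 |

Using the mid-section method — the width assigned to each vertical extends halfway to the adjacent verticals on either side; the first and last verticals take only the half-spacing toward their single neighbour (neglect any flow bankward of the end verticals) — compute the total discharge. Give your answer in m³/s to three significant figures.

w_2 = (1.86 − 0.00)/2 = 0.93 m; q_2 = 0.48 × 1.23 × 0.93 = 0.5491 m³/s
w_3 = (2.19 − 1.24)/2 = 0.475 m; q_3 = 0.56 × 1.05 × 0.475 = 0.2793 m³/s
w_4 = (3.01 − 1.86)/2 = 0.575 m; q_4 = 0.57 × 1.61 × 0.575 = 0.5277 m³/s
w_5 = (3.80 − 2.19)/2 = 0.805 m; q_5 = 0.71 × 1.54 × 0.805 = 0.8802 m³/s
w_6 = (5.19 − 3.01)/2 = 1.09 m; q_6 = 0.52 × 1.42 × 1.09 = 0.8049 m³/s
Stations 1, 7 contribute zero (depth or velocity is 0).
Q = Σ qᵢ = 3.041 m³/s

3.04 m³/s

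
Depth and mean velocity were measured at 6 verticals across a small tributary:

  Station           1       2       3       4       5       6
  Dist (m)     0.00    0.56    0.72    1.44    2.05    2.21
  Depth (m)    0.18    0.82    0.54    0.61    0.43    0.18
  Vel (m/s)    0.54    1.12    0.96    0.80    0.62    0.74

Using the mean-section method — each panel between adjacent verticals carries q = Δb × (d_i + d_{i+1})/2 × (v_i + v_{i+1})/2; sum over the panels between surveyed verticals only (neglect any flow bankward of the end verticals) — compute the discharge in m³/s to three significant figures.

0.968 m³/s

Panel 1-2: Δb = 0.56 m, d̄ = (0.18+0.82)/2 = 0.5, v̄ = (0.54+1.12)/2 = 0.83 → q = 0.56×0.5×0.83 = 0.2324 m³/s
Panel 2-3: Δb = 0.16 m, d̄ = (0.82+0.54)/2 = 0.68, v̄ = (1.12+0.96)/2 = 1.04 → q = 0.16×0.68×1.04 = 0.1132 m³/s
Panel 3-4: Δb = 0.72 m, d̄ = (0.54+0.61)/2 = 0.575, v̄ = (0.96+0.80)/2 = 0.88 → q = 0.72×0.575×0.88 = 0.3643 m³/s
Panel 4-5: Δb = 0.61 m, d̄ = (0.61+0.43)/2 = 0.52, v̄ = (0.80+0.62)/2 = 0.71 → q = 0.61×0.52×0.71 = 0.2252 m³/s
Panel 5-6: Δb = 0.16 m, d̄ = (0.43+0.18)/2 = 0.305, v̄ = (0.62+0.74)/2 = 0.68 → q = 0.16×0.305×0.68 = 0.03318 m³/s
Q = Σ q = 0.9683 m³/s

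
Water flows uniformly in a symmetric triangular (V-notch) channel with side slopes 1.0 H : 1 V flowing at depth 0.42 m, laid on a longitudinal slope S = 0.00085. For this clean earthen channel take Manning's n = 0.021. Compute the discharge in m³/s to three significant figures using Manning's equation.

A = z·y² = 1.0×0.42² = 0.1764 m²
P = 2y√(1+z²) = 2×0.42×√(1+1.0²) = 1.188 m
R = A/P = 0.1764/1.188 = 0.1485 m
Q = (1/n)·A·R^(2/3)·S^(1/2) = (1/0.021) × 0.1764 × 0.1485^(2/3) × 0.00085^(1/2) = 0.06867 m³/s

0.0687 m³/s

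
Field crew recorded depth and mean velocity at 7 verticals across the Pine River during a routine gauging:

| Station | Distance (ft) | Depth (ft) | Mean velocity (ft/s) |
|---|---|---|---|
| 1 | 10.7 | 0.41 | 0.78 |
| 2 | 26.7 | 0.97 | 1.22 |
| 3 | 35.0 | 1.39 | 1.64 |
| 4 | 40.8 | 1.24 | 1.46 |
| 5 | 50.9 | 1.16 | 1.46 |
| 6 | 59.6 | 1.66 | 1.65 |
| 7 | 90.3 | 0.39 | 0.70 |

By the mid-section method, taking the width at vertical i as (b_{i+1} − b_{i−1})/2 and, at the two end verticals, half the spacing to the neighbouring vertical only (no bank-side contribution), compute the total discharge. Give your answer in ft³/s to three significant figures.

w_1 = (26.7 − 10.7)/2 = 8 ft; q_1 = 0.78 × 0.41 × 8 = 2.558 ft³/s
w_2 = (35.0 − 10.7)/2 = 12.15 ft; q_2 = 1.22 × 0.97 × 12.15 = 14.38 ft³/s
w_3 = (40.8 − 26.7)/2 = 7.05 ft; q_3 = 1.64 × 1.39 × 7.05 = 16.07 ft³/s
w_4 = (50.9 − 35.0)/2 = 7.95 ft; q_4 = 1.46 × 1.24 × 7.95 = 14.39 ft³/s
w_5 = (59.6 − 40.8)/2 = 9.4 ft; q_5 = 1.46 × 1.16 × 9.4 = 15.92 ft³/s
w_6 = (90.3 − 50.9)/2 = 19.7 ft; q_6 = 1.65 × 1.66 × 19.7 = 53.96 ft³/s
w_7 = (90.3 − 59.6)/2 = 15.35 ft; q_7 = 0.70 × 0.39 × 15.35 = 4.191 ft³/s
Q = Σ qᵢ = 121.5 ft³/s

121 ft³/s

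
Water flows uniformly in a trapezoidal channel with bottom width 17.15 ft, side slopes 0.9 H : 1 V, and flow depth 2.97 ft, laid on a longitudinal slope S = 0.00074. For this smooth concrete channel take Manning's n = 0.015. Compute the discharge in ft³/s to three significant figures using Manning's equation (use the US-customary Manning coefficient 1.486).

280 ft³/s

A = (b + z·y)·y = (17.15 + 0.9×2.97)×2.97 = 58.87 ft²
P = b + 2y√(1+z²) = 17.15 + 2×2.97×√(1+0.9²) = 25.14 ft
R = A/P = 58.87/25.14 = 2.342 ft
Q = (1.486/n)·A·R^(2/3)·S^(1/2) = (1.486/0.015) × 58.87 × 2.342^(2/3) × 0.00074^(1/2) = 279.8 ft³/s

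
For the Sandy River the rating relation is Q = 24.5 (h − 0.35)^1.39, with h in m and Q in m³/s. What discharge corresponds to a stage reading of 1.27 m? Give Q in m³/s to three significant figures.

Q = 24.5 × (1.27 − 0.35)^1.39 = 24.5 × 0.92^1.39 = 21.82 m³/s

21.8 m³/s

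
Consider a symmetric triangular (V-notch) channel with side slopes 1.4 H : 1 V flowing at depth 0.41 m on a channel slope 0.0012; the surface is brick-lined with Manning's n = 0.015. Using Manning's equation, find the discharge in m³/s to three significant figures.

A = z·y² = 1.4×0.41² = 0.2353 m²
P = 2y√(1+z²) = 2×0.41×√(1+1.4²) = 1.411 m
R = A/P = 0.2353/1.411 = 0.1668 m
Q = (1/n)·A·R^(2/3)·S^(1/2) = (1/0.015) × 0.2353 × 0.1668^(2/3) × 0.0012^(1/2) = 0.1647 m³/s

0.165 m³/s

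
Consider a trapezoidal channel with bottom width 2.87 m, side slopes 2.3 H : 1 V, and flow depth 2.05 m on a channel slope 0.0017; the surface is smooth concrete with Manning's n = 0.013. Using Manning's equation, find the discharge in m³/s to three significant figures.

55.1 m³/s

A = (b + z·y)·y = (2.87 + 2.3×2.05)×2.05 = 15.55 m²
P = b + 2y√(1+z²) = 2.87 + 2×2.05×√(1+2.3²) = 13.15 m
R = A/P = 15.55/13.15 = 1.182 m
Q = (1/n)·A·R^(2/3)·S^(1/2) = (1/0.013) × 15.55 × 1.182^(2/3) × 0.0017^(1/2) = 55.14 m³/s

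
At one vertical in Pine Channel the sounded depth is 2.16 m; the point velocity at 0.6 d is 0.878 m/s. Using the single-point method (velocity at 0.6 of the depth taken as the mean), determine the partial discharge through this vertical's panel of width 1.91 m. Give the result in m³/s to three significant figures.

3.62 m³/s

v̄ = v₀.₆ = 0.878 m/s
q = v̄ × d × w = 0.8780 × 2.16 × 1.91 = 3.622 m³/s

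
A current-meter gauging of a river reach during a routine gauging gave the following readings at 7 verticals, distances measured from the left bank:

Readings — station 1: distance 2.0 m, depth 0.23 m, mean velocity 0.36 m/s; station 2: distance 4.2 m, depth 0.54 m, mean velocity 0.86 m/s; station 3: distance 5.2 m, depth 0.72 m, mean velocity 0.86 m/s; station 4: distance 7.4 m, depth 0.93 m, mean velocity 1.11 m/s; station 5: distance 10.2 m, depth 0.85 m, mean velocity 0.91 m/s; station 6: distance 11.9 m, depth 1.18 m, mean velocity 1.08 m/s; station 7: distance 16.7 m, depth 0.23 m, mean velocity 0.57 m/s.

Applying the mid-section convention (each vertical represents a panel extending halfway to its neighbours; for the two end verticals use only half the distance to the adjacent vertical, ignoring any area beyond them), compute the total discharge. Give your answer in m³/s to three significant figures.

w_1 = (4.2 − 2.0)/2 = 1.1 m; q_1 = 0.36 × 0.23 × 1.1 = 0.09108 m³/s
w_2 = (5.2 − 2.0)/2 = 1.6 m; q_2 = 0.86 × 0.54 × 1.6 = 0.7430 m³/s
w_3 = (7.4 − 4.2)/2 = 1.6 m; q_3 = 0.86 × 0.72 × 1.6 = 0.9907 m³/s
w_4 = (10.2 − 5.2)/2 = 2.5 m; q_4 = 1.11 × 0.93 × 2.5 = 2.581 m³/s
w_5 = (11.9 − 7.4)/2 = 2.25 m; q_5 = 0.91 × 0.85 × 2.25 = 1.740 m³/s
w_6 = (16.7 − 10.2)/2 = 3.25 m; q_6 = 1.08 × 1.18 × 3.25 = 4.142 m³/s
w_7 = (16.7 − 11.9)/2 = 2.4 m; q_7 = 0.57 × 0.23 × 2.4 = 0.3146 m³/s
Q = Σ qᵢ = 10.60 m³/s

10.6 m³/s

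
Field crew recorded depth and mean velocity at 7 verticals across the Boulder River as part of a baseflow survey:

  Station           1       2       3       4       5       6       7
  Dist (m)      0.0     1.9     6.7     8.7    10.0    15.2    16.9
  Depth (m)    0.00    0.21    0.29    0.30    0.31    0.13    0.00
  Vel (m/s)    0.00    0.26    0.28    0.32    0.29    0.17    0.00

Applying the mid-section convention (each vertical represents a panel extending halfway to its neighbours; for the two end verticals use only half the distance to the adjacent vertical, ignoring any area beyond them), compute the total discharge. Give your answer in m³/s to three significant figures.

0.986 m³/s

w_2 = (6.7 − 0.0)/2 = 3.35 m; q_2 = 0.26 × 0.21 × 3.35 = 0.1829 m³/s
w_3 = (8.7 − 1.9)/2 = 3.4 m; q_3 = 0.28 × 0.29 × 3.4 = 0.2761 m³/s
w_4 = (10.0 − 6.7)/2 = 1.65 m; q_4 = 0.32 × 0.30 × 1.65 = 0.1584 m³/s
w_5 = (15.2 − 8.7)/2 = 3.25 m; q_5 = 0.29 × 0.31 × 3.25 = 0.2922 m³/s
w_6 = (16.9 − 10.0)/2 = 3.45 m; q_6 = 0.17 × 0.13 × 3.45 = 0.07625 m³/s
Stations 1, 7 contribute zero (depth or velocity is 0).
Q = Σ qᵢ = 0.9858 m³/s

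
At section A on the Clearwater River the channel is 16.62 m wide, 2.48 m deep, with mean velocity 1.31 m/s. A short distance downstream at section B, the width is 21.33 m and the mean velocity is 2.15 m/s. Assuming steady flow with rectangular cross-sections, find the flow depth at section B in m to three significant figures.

Q = A₁V₁ = (16.62×2.48) × 1.31 = 54.00 m³/s
d₂ = Q/(b₂ V₂) = 54.00/(21.33×2.15) = 1.177 m

1.18 m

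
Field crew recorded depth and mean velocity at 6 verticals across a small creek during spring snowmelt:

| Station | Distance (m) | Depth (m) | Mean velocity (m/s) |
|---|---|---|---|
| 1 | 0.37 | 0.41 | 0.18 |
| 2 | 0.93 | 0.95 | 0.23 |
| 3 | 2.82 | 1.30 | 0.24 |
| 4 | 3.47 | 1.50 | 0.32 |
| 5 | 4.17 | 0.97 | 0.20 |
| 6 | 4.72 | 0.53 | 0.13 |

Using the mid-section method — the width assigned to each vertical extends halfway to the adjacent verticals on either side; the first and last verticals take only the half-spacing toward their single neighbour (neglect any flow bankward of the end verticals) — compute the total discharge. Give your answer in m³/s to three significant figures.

1.15 m³/s

w_1 = (0.93 − 0.37)/2 = 0.28 m; q_1 = 0.18 × 0.41 × 0.28 = 0.02066 m³/s
w_2 = (2.82 − 0.37)/2 = 1.225 m; q_2 = 0.23 × 0.95 × 1.225 = 0.2677 m³/s
w_3 = (3.47 − 0.93)/2 = 1.27 m; q_3 = 0.24 × 1.30 × 1.27 = 0.3962 m³/s
w_4 = (4.17 − 2.82)/2 = 0.675 m; q_4 = 0.32 × 1.50 × 0.675 = 0.3240 m³/s
w_5 = (4.72 − 3.47)/2 = 0.625 m; q_5 = 0.20 × 0.97 × 0.625 = 0.1213 m³/s
w_6 = (4.72 − 4.17)/2 = 0.275 m; q_6 = 0.13 × 0.53 × 0.275 = 0.01895 m³/s
Q = Σ qᵢ = 1.149 m³/s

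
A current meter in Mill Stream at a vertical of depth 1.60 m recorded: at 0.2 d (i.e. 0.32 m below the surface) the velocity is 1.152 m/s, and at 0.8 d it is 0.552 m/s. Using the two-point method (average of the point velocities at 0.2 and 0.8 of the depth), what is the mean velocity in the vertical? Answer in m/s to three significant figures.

0.852 m/s

v̄ = (1.152 + 0.552) / 2 = 0.8520 m/s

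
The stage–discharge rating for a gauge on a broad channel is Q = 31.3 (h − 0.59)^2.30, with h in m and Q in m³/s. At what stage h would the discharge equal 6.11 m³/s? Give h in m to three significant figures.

1.08 m

h − h₀ = (Q/C)^(1/b) = (6.11/31.3)^(1/2.30) = 0.4915 m
h = 0.59 + 0.4915 = 1.081 m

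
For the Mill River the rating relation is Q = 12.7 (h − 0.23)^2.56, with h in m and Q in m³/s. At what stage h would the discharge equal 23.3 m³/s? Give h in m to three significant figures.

h − h₀ = (Q/C)^(1/b) = (23.3/12.7)^(1/2.56) = 1.268 m
h = 0.23 + 1.268 = 1.498 m

1.50 m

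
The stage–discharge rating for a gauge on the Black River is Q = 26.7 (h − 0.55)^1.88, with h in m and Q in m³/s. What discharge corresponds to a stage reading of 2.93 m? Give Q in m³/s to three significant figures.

Q = 26.7 × (2.93 − 0.55)^1.88 = 26.7 × 2.38^1.88 = 136.3 m³/s

136 m³/s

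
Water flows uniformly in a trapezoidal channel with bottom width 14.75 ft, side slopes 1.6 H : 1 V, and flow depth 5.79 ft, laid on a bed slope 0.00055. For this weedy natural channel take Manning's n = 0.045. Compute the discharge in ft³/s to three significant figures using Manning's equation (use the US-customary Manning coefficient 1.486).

262 ft³/s

A = (b + z·y)·y = (14.75 + 1.6×5.79)×5.79 = 139.0 ft²
P = b + 2y√(1+z²) = 14.75 + 2×5.79×√(1+1.6²) = 36.60 ft
R = A/P = 139.0/36.60 = 3.799 ft
Q = (1.486/n)·A·R^(2/3)·S^(1/2) = (1.486/0.045) × 139.0 × 3.799^(2/3) × 0.00055^(1/2) = 262.2 ft³/s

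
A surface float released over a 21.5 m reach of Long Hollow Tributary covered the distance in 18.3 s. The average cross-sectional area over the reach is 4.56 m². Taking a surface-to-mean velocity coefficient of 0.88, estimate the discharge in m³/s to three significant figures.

4.71 m³/s

v_surface = L / t̄ = 21.5 / 18.3 = 1.175 m/s
v_mean = 0.88 × 1.175 = 1.034 m/s
Q = A × v_mean = 4.56 × 1.034 = 4.714 m³/s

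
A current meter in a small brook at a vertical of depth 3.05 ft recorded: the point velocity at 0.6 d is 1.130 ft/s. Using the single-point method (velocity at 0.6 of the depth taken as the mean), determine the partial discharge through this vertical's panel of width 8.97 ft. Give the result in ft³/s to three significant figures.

v̄ = v₀.₆ = 1.130 ft/s
q = v̄ × d × w = 1.130 × 3.05 × 8.97 = 30.92 ft³/s

30.9 ft³/s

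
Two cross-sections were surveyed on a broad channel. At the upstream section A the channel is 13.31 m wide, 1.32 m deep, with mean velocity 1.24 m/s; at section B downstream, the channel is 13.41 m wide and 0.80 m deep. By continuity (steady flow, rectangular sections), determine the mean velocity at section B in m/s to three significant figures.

2.03 m/s

Q = A₁V₁ = (13.31×1.32) × 1.24 = 21.79 m³/s
A₂ = 13.41 × 0.80 = 10.73 m²
V₂ = Q/A₂ = 21.79/10.73 = 2.031 m/s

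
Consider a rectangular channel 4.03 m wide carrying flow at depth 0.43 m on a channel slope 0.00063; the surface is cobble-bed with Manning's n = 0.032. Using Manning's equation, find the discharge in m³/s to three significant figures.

0.681 m³/s

A = b·y = 4.03 × 0.43 = 1.733 m²
P = b + 2y = 4.03 + 2×0.43 = 4.890 m
R = A/P = 1.733/4.890 = 0.3544 m
Q = (1/n)·A·R^(2/3)·S^(1/2) = (1/0.032) × 1.733 × 0.3544^(2/3) × 0.00063^(1/2) = 0.6807 m³/s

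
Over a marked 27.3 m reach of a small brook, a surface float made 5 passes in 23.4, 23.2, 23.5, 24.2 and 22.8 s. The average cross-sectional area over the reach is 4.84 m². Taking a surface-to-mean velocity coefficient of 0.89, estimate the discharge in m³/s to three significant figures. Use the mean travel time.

5.02 m³/s

t̄ = (23.4 + 23.2 + 23.5 + 24.2 + 22.8) / 5 = 23.42 s
v_surface = L / t̄ = 27.3 / 23.42 = 1.166 m/s
v_mean = 0.89 × 1.166 = 1.037 m/s
Q = A × v_mean = 4.84 × 1.037 = 5.021 m³/s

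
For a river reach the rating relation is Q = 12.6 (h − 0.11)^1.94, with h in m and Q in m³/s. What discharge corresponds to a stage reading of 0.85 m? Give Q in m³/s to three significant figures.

7.03 m³/s

Q = 12.6 × (0.85 − 0.11)^1.94 = 12.6 × 0.74^1.94 = 7.026 m³/s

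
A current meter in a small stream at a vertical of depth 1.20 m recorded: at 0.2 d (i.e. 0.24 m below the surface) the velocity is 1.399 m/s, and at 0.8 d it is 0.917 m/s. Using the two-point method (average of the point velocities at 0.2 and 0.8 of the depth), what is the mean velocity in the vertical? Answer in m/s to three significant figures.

v̄ = (1.399 + 0.917) / 2 = 1.158 m/s

1.16 m/s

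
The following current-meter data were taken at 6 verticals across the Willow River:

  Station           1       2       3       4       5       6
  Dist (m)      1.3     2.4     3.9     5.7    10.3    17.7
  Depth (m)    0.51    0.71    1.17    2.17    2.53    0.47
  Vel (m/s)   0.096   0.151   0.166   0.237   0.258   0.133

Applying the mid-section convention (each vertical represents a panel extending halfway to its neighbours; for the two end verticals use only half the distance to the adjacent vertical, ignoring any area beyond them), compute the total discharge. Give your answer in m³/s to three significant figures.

w_1 = (2.4 − 1.3)/2 = 0.55 m; q_1 = 0.096 × 0.51 × 0.55 = 0.02693 m³/s
w_2 = (3.9 − 1.3)/2 = 1.3 m; q_2 = 0.151 × 0.71 × 1.3 = 0.1394 m³/s
w_3 = (5.7 − 2.4)/2 = 1.65 m; q_3 = 0.166 × 1.17 × 1.65 = 0.3205 m³/s
w_4 = (10.3 − 3.9)/2 = 3.2 m; q_4 = 0.237 × 2.17 × 3.2 = 1.646 m³/s
w_5 = (17.7 − 5.7)/2 = 6 m; q_5 = 0.258 × 2.53 × 6 = 3.916 m³/s
w_6 = (17.7 − 10.3)/2 = 3.7 m; q_6 = 0.133 × 0.47 × 3.7 = 0.2313 m³/s
Q = Σ qᵢ = 6.280 m³/s

6.28 m³/s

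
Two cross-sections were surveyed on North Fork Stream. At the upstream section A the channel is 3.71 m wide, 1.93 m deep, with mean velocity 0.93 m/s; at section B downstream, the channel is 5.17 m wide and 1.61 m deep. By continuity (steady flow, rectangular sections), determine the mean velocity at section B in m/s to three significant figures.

0.800 m/s

Q = A₁V₁ = (3.71×1.93) × 0.93 = 6.659 m³/s
A₂ = 5.17 × 1.61 = 8.324 m²
V₂ = Q/A₂ = 6.659/8.324 = 0.8000 m/s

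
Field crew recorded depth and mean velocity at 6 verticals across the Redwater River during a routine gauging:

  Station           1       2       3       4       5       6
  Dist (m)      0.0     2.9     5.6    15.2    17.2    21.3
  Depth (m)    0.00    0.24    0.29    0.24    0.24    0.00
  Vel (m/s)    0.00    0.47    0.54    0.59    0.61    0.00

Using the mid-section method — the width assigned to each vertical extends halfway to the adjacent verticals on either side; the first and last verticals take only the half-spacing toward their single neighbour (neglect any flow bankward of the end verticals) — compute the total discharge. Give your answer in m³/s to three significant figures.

w_2 = (5.6 − 0.0)/2 = 2.8 m; q_2 = 0.47 × 0.24 × 2.8 = 0.3158 m³/s
w_3 = (15.2 − 2.9)/2 = 6.15 m; q_3 = 0.54 × 0.29 × 6.15 = 0.9631 m³/s
w_4 = (17.2 − 5.6)/2 = 5.8 m; q_4 = 0.59 × 0.24 × 5.8 = 0.8213 m³/s
w_5 = (21.3 − 15.2)/2 = 3.05 m; q_5 = 0.61 × 0.24 × 3.05 = 0.4465 m³/s
Stations 1, 6 contribute zero (depth or velocity is 0).
Q = Σ qᵢ = 2.547 m³/s

2.55 m³/s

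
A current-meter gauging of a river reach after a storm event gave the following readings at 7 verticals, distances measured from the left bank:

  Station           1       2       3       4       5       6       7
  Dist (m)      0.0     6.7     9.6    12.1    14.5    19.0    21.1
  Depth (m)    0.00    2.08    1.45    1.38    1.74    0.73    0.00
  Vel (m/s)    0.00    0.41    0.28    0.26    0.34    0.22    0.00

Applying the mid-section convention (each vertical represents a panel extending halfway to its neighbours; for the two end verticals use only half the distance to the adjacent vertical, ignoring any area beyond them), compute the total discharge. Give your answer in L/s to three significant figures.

w_2 = (9.6 − 0.0)/2 = 4.8 m; q_2 = 0.41 × 2.08 × 4.8 = 4.093 m³/s
w_3 = (12.1 − 6.7)/2 = 2.7 m; q_3 = 0.28 × 1.45 × 2.7 = 1.096 m³/s
w_4 = (14.5 − 9.6)/2 = 2.45 m; q_4 = 0.26 × 1.38 × 2.45 = 0.8791 m³/s
w_5 = (19.0 − 12.1)/2 = 3.45 m; q_5 = 0.34 × 1.74 × 3.45 = 2.041 m³/s
w_6 = (21.1 − 14.5)/2 = 3.3 m; q_6 = 0.22 × 0.73 × 3.3 = 0.5300 m³/s
Stations 1, 7 contribute zero (depth or velocity is 0).
Q = Σ qᵢ = 8.640 m³/s
= 8.640 × 1000 = 8640 L/s

8640 L/s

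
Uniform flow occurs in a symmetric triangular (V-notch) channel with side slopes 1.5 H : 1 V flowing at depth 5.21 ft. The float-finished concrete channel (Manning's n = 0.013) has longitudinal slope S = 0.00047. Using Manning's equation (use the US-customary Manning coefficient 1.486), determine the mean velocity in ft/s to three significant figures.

A = z·y² = 1.5×5.21² = 40.72 ft²
P = 2y√(1+z²) = 2×5.21×√(1+1.5²) = 18.78 ft
R = A/P = 40.72/18.78 = 2.167 ft
Q = (1.486/n)·A·R^(2/3)·S^(1/2) = (1.486/0.013) × 40.72 × 2.167^(2/3) × 0.00047^(1/2) = 169.0 ft³/s
V = Q/A = 169.0/40.72 = 4.150 ft/s

4.15 ft/s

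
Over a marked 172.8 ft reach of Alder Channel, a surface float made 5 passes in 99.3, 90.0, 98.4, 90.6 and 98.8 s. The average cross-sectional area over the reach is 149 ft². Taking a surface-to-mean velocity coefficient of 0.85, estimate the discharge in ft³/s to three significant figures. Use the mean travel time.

t̄ = (99.3 + 90.0 + 98.4 + 90.6 + 98.8) / 5 = 95.42 s
v_surface = L / t̄ = 172.8 / 95.42 = 1.811 ft/s
v_mean = 0.85 × 1.811 = 1.539 ft/s
Q = A × v_mean = 149 × 1.539 = 229.4 ft³/s

229 ft³/s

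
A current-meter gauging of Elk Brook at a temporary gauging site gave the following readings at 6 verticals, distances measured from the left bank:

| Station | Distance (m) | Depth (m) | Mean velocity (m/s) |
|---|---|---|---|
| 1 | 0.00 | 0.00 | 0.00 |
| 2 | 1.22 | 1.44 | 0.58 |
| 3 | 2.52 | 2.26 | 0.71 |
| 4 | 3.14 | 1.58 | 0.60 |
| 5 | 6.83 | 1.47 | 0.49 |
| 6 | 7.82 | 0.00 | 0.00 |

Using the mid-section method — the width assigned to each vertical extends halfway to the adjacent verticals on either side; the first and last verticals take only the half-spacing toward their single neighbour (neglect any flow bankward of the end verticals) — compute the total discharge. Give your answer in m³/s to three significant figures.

w_2 = (2.52 − 0.00)/2 = 1.26 m; q_2 = 0.58 × 1.44 × 1.26 = 1.052 m³/s
w_3 = (3.14 − 1.22)/2 = 0.96 m; q_3 = 0.71 × 2.26 × 0.96 = 1.540 m³/s
w_4 = (6.83 − 2.52)/2 = 2.155 m; q_4 = 0.60 × 1.58 × 2.155 = 2.043 m³/s
w_5 = (7.82 − 3.14)/2 = 2.34 m; q_5 = 0.49 × 1.47 × 2.34 = 1.686 m³/s
Stations 1, 6 contribute zero (depth or velocity is 0).
Q = Σ qᵢ = 6.321 m³/s

6.32 m³/s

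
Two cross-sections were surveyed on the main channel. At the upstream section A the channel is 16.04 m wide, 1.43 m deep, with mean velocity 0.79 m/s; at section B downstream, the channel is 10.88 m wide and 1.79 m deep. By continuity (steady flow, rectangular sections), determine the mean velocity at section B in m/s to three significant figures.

Q = A₁V₁ = (16.04×1.43) × 0.79 = 18.12 m³/s
A₂ = 10.88 × 1.79 = 19.48 m²
V₂ = Q/A₂ = 18.12/19.48 = 0.9304 m/s

0.930 m/s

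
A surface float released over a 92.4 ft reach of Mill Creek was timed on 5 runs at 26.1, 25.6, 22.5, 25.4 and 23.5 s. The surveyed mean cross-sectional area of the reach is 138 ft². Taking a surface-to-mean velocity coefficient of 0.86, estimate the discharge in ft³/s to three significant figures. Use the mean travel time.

445 ft³/s

t̄ = (26.1 + 25.6 + 22.5 + 25.4 + 23.5) / 5 = 24.62 s
v_surface = L / t̄ = 92.4 / 24.62 = 3.753 ft/s
v_mean = 0.86 × 3.753 = 3.228 ft/s
Q = A × v_mean = 138 × 3.228 = 445.4 ft³/s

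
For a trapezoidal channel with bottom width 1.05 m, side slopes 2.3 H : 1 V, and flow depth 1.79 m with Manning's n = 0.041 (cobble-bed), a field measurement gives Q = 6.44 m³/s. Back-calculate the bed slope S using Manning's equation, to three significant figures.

0.000908

A = (b + z·y)·y = (1.05 + 2.3×1.79)×1.79 = 9.249 m²
P = b + 2y√(1+z²) = 1.05 + 2×1.79×√(1+2.3²) = 10.03 m
R = A/P = 9.249/10.03 = 0.9223 m
S = (Q·n / (1·A·R^(2/3)))² = (6.44×0.041 / (1×9.249×0.9475))² = 0.0009079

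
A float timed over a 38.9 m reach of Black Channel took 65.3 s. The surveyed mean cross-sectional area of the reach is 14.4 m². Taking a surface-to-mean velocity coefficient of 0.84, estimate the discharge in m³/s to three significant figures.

v_surface = L / t̄ = 38.9 / 65.3 = 0.5957 m/s
v_mean = 0.84 × 0.5957 = 0.5004 m/s
Q = A × v_mean = 14.4 × 0.5004 = 7.206 m³/s

7.21 m³/s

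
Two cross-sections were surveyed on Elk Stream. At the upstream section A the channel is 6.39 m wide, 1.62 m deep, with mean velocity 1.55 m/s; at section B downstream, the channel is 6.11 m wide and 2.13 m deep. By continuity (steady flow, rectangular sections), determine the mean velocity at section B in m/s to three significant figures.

1.23 m/s

Q = A₁V₁ = (6.39×1.62) × 1.55 = 16.05 m³/s
A₂ = 6.11 × 2.13 = 13.01 m²
V₂ = Q/A₂ = 16.05/13.01 = 1.233 m/s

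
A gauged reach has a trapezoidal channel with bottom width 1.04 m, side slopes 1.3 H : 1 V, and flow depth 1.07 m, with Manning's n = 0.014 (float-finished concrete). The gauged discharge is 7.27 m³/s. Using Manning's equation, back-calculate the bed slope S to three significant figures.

A = (b + z·y)·y = (1.04 + 1.3×1.07)×1.07 = 2.601 m²
P = b + 2y√(1+z²) = 1.04 + 2×1.07×√(1+1.3²) = 4.550 m
R = A/P = 2.601/4.550 = 0.5717 m
S = (Q·n / (1·A·R^(2/3)))² = (7.27×0.014 / (1×2.601×0.6888))² = 0.003227

0.00323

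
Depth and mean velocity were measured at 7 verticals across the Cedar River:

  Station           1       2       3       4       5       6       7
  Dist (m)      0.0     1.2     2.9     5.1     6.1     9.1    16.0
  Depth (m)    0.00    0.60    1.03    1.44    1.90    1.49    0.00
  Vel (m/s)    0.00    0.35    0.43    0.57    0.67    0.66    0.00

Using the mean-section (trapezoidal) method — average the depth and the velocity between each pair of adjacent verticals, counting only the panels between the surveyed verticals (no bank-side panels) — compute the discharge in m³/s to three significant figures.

Panel 1-2: Δb = 1.2 m, d̄ = (0.00+0.60)/2 = 0.3, v̄ = (0.00+0.35)/2 = 0.175 → q = 1.2×0.3×0.175 = 0.06300 m³/s
Panel 2-3: Δb = 1.7 m, d̄ = (0.60+1.03)/2 = 0.815, v̄ = (0.35+0.43)/2 = 0.39 → q = 1.7×0.815×0.39 = 0.5403 m³/s
Panel 3-4: Δb = 2.2 m, d̄ = (1.03+1.44)/2 = 1.235, v̄ = (0.43+0.57)/2 = 0.5 → q = 2.2×1.235×0.5 = 1.359 m³/s
Panel 4-5: Δb = 1 m, d̄ = (1.44+1.90)/2 = 1.67, v̄ = (0.57+0.67)/2 = 0.62 → q = 1×1.67×0.62 = 1.035 m³/s
Panel 5-6: Δb = 3 m, d̄ = (1.90+1.49)/2 = 1.695, v̄ = (0.67+0.66)/2 = 0.665 → q = 3×1.695×0.665 = 3.382 m³/s
Panel 6-7: Δb = 6.9 m, d̄ = (1.49+0.00)/2 = 0.745, v̄ = (0.66+0.00)/2 = 0.33 → q = 6.9×0.745×0.33 = 1.696 m³/s
Q = Σ q = 8.075 m³/s

8.08 m³/s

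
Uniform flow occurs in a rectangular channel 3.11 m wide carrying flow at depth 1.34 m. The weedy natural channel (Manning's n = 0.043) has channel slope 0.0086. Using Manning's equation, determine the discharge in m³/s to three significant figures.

7.22 m³/s

A = b·y = 3.11 × 1.34 = 4.167 m²
P = b + 2y = 3.11 + 2×1.34 = 5.790 m
R = A/P = 4.167/5.790 = 0.7198 m
Q = (1/n)·A·R^(2/3)·S^(1/2) = (1/0.043) × 4.167 × 0.7198^(2/3) × 0.0086^(1/2) = 7.218 m³/s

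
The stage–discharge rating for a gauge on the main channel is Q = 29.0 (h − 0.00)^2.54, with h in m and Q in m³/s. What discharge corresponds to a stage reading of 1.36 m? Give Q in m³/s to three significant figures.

63.3 m³/s

Q = 29.0 × (1.36 − 0.00)^2.54 = 29.0 × 1.36^2.54 = 63.33 m³/s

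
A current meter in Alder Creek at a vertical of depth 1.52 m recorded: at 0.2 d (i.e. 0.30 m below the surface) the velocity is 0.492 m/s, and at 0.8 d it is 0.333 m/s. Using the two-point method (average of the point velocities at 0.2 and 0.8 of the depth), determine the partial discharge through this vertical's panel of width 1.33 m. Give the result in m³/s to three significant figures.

0.834 m³/s

v̄ = (0.492 + 0.333) / 2 = 0.4125 m/s
q = v̄ × d × w = 0.4125 × 1.52 × 1.33 = 0.8339 m³/s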